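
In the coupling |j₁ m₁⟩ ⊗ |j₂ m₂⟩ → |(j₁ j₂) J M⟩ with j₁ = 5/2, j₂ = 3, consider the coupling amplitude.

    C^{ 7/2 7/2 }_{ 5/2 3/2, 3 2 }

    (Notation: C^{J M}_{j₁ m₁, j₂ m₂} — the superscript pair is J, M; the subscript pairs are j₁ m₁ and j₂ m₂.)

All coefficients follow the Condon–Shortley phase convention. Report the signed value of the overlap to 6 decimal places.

triangle: 2!*3!*4!/10! = 288/3628800
(j±m)!: 4!*1!*5!*1!*7!*0! = 14515200
prefactor² = (2J+1)*Δ*N² = 9216
  k=1: −1/(1!*1!*0!*4!*3!*0!) = -1/144
Σ = -1/144  ⇒  CG² = 9216*(-1/144)² = 4/9
CG = −√(4/9) = -0.666667

−√(4/9) = -0.666667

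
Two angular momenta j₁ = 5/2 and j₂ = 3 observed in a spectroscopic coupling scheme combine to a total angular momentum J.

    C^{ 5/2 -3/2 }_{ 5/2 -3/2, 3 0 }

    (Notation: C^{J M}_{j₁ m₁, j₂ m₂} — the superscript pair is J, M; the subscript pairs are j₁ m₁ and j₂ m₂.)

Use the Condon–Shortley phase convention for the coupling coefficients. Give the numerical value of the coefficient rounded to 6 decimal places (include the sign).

j₁+j₂−J=3  J+j₁−j₂=2  J−j₁+j₂=3  j₁+j₂+J+1=9
(j₁±m₁, j₂±m₂, J±M) = (1,4,3,3,1,4)
P² = 864/35
sum k=2..3:
  [2] +1/8 = 1/8
  [3] −1/36 = -1/36
S = 7/72
C² = P²·S² = 7/30 ; C = +0.483046

+√(7/30) ≈ +0.483046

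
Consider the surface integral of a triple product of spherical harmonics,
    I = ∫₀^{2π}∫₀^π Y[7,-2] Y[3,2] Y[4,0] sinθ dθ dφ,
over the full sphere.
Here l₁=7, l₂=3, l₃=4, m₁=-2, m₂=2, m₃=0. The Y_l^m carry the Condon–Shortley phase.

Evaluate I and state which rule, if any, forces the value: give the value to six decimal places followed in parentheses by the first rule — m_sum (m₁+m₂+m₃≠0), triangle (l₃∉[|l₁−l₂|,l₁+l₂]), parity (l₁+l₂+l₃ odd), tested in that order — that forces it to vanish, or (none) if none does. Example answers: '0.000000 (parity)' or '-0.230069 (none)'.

0.169123 (none)

Checks pass: Σm=0; 14 even; l₃=4∈[4,10].
(2·7+1)(2·3+1)(2·4+1) = 945
Δ: 6! 8! 0! / 15! → 1/45045
sum: t=3:−1/20736 = -1/20736
3j²(7 3 4; 0 0 0) = Δ·Π!·Σ² = 35/1287  (sign -1)
sum: t=5:−1/69120 = -1/69120
3j²(7 3 4; -2 2 0) = Δ·Π!·Σ² = 2/143  (sign -1)
combine: 4πI² = 945·35/1287·2/143 = 7350/20449
take √, sign +1: I = 0.16912301
No selection rule forces the value: the integral is nonzero (none).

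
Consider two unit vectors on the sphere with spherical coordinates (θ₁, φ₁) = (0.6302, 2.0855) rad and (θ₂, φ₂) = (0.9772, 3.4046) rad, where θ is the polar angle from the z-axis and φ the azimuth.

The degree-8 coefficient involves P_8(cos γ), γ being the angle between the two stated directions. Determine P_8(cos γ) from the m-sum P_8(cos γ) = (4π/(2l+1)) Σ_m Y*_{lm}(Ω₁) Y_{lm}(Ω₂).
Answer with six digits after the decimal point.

0.142119

Expand P_8 via completeness: Σ_{m} conj(Y_{8,m}) at Ω₁ times Y_{8,m} at Ω₂ —
  term(m=-8) = -0.000369+0.000778i   from Y*(Ω₁)=-0.004201-0.006210i, Y(Ω₂)=-0.058410-0.098949i
  term(m=-7) = -0.012519-0.002422i   from Y*(Ω₁)=-0.018301+0.036815i, Y(Ω₂)=+0.082799+0.298878i
  term(m=-6) = -0.003787-0.062390i   from Y*(Ω₁)=+0.138396-0.007393i, Y(Ω₂)=-0.003269-0.450982i
  term(m=-5) = +0.090937-0.029362i   from Y*(Ω₁)=-0.170588-0.267273i, Y(Ω₂)=-0.076243+0.291576i
  term(m=-4) = -0.031524-0.049836i   from Y*(Ω₁)=-0.224241+0.422423i, Y(Ω₂)=-0.061134+0.107078i
  term(m=-3) = +0.095947-0.101947i   from Y*(Ω₁)=+0.381848-0.010192i, Y(Ω₂)=+0.258212-0.260091i
  term(m=-2) = -0.003947-0.002174i   from Y*(Ω₁)=+0.035677+0.059331i, Y(Ω₂)=-0.056285+0.032678i
  term(m=-1) = -0.034718+0.135012i   from Y*(Ω₁)=+0.204928-0.362352i, Y(Ω₂)=-0.323361+0.087063i
  term(m=+0) = -0.007780-0.000000i   from Y*(Ω₁)=-0.066254-0.000000i, Y(Ω₂)=+0.117434+0.000000i
  term(m=+1) = -0.034718-0.135012i   from Y*(Ω₁)=-0.204928-0.362352i, Y(Ω₂)=+0.323361+0.087063i
  term(m=+2) = -0.003947+0.002174i   from Y*(Ω₁)=+0.035677-0.059331i, Y(Ω₂)=-0.056285-0.032678i
  term(m=+3) = +0.095947+0.101947i   from Y*(Ω₁)=-0.381848-0.010192i, Y(Ω₂)=-0.258212-0.260091i
  term(m=+4) = -0.031524+0.049836i   from Y*(Ω₁)=-0.224241-0.422423i, Y(Ω₂)=-0.061134-0.107078i
  term(m=+5) = +0.090937+0.029362i   from Y*(Ω₁)=+0.170588-0.267273i, Y(Ω₂)=+0.076243+0.291576i
  term(m=+6) = -0.003787+0.062390i   from Y*(Ω₁)=+0.138396+0.007393i, Y(Ω₂)=-0.003269+0.450982i
  term(m=+7) = -0.012519+0.002422i   from Y*(Ω₁)=+0.018301+0.036815i, Y(Ω₂)=-0.082799+0.298878i
  term(m=+8) = -0.000369-0.000778i   from Y*(Ω₁)=-0.004201+0.006210i, Y(Ω₂)=-0.058410+0.098949i
Total Σ_m = +0.192261+0.000000i. Multiply by 0.739198: +0.142119+0.000000i. P_8(cos γ) = 0.142119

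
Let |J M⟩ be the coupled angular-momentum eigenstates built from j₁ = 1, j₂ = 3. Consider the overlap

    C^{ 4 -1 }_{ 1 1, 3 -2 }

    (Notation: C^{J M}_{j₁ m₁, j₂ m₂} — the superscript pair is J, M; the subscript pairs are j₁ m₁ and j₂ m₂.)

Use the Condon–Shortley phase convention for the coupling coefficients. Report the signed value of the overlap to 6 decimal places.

j₁+j₂−J=0  J+j₁−j₂=2  J−j₁+j₂=6  j₁+j₂+J+1=9
(j₁±m₁, j₂±m₂, J±M) = (2,0,1,5,3,5)
P² = 43200/7
sum k=0..0:
  [0] +1/240 = 1/240
S = 1/240
C² = P²·S² = 3/28 ; C = +0.327327

+0.327327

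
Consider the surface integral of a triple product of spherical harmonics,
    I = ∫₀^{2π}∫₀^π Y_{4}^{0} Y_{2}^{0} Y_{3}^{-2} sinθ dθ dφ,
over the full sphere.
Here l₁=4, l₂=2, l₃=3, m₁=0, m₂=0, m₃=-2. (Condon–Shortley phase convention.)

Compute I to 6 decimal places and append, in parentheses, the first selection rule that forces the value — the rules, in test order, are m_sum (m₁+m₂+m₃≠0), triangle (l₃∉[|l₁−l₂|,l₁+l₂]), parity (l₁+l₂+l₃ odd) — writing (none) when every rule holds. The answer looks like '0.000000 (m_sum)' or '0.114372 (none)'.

m-sum = 0 + 0 − 2 = -2 ≠ 0 ⇒ I = 0

0.000000 (m_sum)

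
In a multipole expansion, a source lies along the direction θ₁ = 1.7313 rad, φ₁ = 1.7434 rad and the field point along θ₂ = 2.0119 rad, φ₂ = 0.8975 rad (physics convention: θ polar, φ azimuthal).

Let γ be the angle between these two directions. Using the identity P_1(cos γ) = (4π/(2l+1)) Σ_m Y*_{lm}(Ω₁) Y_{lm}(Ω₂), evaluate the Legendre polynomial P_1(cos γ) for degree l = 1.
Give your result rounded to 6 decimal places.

0.660115

Summing Y*_{l m}(θ₁,φ₁)·Y_{l m}(θ₂,φ₂) over m ∈ [−1, 1]; prefactor 4π/(2·1+1) = 4.188790:
  [-1]  conj(Y_{1,-1})(Ω₁) = (-0.058575, 0.335986) ; Y_{1,-1}(Ω₂) = (0.194817, -0.244244) ; Δ = (0.070651, 0.079762)
  [+0]  conj(Y_{1,0})(Ω₁) = (-0.078086, -0.000000) ; Y_{1,0}(Ω₂) = (-0.208603, 0.000000) ; Δ = (0.016289, 0.000000)
  [+1]  conj(Y_{1,1})(Ω₁) = (0.058575, 0.335986) ; Y_{1,1}(Ω₂) = (-0.194817, -0.244244) ; Δ = (0.070651, -0.079762)
Accumulated sum (0.157591, 0.000000); after 4π/(2l+1) scaling, (0.660115, 0.000000) ⇒ P_1 = 0.660115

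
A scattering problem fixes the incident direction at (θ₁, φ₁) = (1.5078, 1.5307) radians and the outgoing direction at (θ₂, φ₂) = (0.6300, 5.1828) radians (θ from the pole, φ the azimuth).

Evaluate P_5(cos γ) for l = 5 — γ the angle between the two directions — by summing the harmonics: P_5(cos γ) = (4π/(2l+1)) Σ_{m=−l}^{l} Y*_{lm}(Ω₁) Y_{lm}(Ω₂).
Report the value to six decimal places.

Expand P_5 via completeness: Σ_{m} conj(Y_{5,m}) at Ω₁ times Y_{5,m} at Ω₂ —
  term(m=-5) = 0.01259 + 0.00841j   from Y*(Ω₁)=0.09151 + 0.45034j, Y(Ω₂)=0.02339 - 0.02320j
  term(m=-4) = -0.00595 - 0.01167j   from Y*(Ω₁)=0.09049 - 0.01464j, Y(Ω₂)=-0.04370 - 0.13603j
  term(m=-3) = 0.00449 - 0.11430j   from Y*(Ω₁)=0.03979 + 0.32923j, Y(Ω₂)=-0.34056 - 0.05481j
  term(m=-2) = -0.02500 + 0.04080j   from Y*(Ω₁)=0.10467 - 0.00841j, Y(Ω₂)=-0.26846 + 0.36822j
  term(m=-1) = -0.04034 + 0.02259j   from Y*(Ω₁)=0.01211 + 0.30177j, Y(Ω₂)=0.06939 + 0.13647j
  term(m=+0) = -0.03941 + 0.00000j   from Y*(Ω₁)=0.10840 + 0.00000j, Y(Ω₂)=-0.36357 + 0.00000j
  term(m=+1) = -0.04034 - 0.02259j   from Y*(Ω₁)=-0.01211 + 0.30177j, Y(Ω₂)=-0.06939 + 0.13647j
  term(m=+2) = -0.02500 - 0.04080j   from Y*(Ω₁)=0.10467 + 0.00841j, Y(Ω₂)=-0.26846 - 0.36822j
  term(m=+3) = 0.00449 + 0.11430j   from Y*(Ω₁)=-0.03979 + 0.32923j, Y(Ω₂)=0.34056 - 0.05481j
  term(m=+4) = -0.00595 + 0.01167j   from Y*(Ω₁)=0.09049 + 0.01464j, Y(Ω₂)=-0.04370 + 0.13603j
  term(m=+5) = 0.01259 - 0.00841j   from Y*(Ω₁)=-0.09151 + 0.45034j, Y(Ω₂)=-0.02339 - 0.02320j
Σ over m = -0.14784 + 0.00000j; ×(4π/11) → -0.16889 + 0.00000j. Real part: -0.168888

-0.168888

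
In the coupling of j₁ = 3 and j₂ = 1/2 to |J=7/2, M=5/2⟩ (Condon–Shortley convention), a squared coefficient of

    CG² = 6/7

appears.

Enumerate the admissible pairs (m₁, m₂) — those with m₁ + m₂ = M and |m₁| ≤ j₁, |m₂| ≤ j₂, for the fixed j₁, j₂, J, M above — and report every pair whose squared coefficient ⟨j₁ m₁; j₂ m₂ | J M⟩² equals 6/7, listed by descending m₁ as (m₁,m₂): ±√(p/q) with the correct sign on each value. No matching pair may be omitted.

(2,1/2): +√(6/7)

Admissible pairs with m₁+m₂ = M = 5/2: (2,1/2), (3,-1/2)
  (m₁,m₂)=(3,-1/2): CG² = 1/7, CG = +√(1/7)
  (m₁,m₂)=(2,1/2): CG² = 6/7, CG = +√(6/7)   ← matches the target
Pairs with CG² = 6/7: (2,1/2): +√(6/7)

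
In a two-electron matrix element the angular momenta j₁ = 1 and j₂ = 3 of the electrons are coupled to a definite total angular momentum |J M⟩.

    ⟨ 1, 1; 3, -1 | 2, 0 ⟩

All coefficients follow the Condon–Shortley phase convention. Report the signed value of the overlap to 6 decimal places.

+√(2/7) = +0.534522

√[5·2!0!4!/7! · 2!0!2!4!2!2!] = √(128/7)
  +(−1)^0/∏(0,2,0,2,0,2)! = 1/8  (running 1/8)
⟨..|..⟩ = √(128/7)·(1/8) = +0.534522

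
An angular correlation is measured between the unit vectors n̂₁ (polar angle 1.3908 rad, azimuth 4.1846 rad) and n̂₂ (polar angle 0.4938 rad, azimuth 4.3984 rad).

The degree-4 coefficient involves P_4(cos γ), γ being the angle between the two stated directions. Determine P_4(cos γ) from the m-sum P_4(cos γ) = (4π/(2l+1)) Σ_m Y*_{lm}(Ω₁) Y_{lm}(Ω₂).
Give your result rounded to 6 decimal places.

-0.416565

Summing Y*_{l m}(θ₁,φ₁)·Y_{l m}(θ₂,φ₂) over m ∈ [−4, 4]; prefactor 4π/(2·4+1) = 1.396263:
  [-4]  conj(Y_{4,-4})(Ω₁) = -0.213299-0.355547i ; Y_{4,-4}(Ω₂) = +0.006916+0.021236i ; Δ = +0.006075-0.006989i
  [-3]  conj(Y_{4,-3})(Ω₁) = +0.213379-0.002682i ; Y_{4,-3}(Ω₂) = +0.094908-0.069029i ; Δ = +0.020066-0.014984i
  [-2]  conj(Y_{4,-2})(Ω₁) = +0.123751-0.218552i ; Y_{4,-2}(Ω₂) = -0.269249-0.195481i ; Δ = -0.076043+0.034654i
  [-1]  conj(Y_{4,-1})(Ω₁) = +0.116481+0.199813i ; Y_{4,-1}(Ω₂) = -0.148029+0.455851i ; Δ = -0.108327+0.023520i
  [+0]  conj(Y_{4,0})(Ω₁) = +0.219446-0.000000i ; Y_{4,0}(Ω₂) = +0.082545+0.000000i ; Δ = +0.018114+0.000000i
  [+1]  conj(Y_{4,1})(Ω₁) = -0.116481+0.199813i ; Y_{4,1}(Ω₂) = +0.148029+0.455851i ; Δ = -0.108327-0.023520i
  [+2]  conj(Y_{4,2})(Ω₁) = +0.123751+0.218552i ; Y_{4,2}(Ω₂) = -0.269249+0.195481i ; Δ = -0.076043-0.034654i
  [+3]  conj(Y_{4,3})(Ω₁) = -0.213379-0.002682i ; Y_{4,3}(Ω₂) = -0.094908-0.069029i ; Δ = +0.020066+0.014984i
  [+4]  conj(Y_{4,4})(Ω₁) = -0.213299+0.355547i ; Y_{4,4}(Ω₂) = +0.006916-0.021236i ; Δ = +0.006075+0.006989i
Accumulated sum -0.298343+0.000000i; after 4π/(2l+1) scaling, -0.416565+0.000000i ⇒ P_4 = -0.416565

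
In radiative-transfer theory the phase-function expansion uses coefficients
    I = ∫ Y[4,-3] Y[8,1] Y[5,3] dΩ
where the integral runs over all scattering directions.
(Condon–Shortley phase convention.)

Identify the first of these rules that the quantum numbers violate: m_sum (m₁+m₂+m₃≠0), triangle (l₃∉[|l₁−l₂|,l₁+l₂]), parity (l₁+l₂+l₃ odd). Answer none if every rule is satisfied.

Σmᵢ = 1  ✗
l₃∈[|l₁−l₂|,l₁+l₂]=[4,12], have l₃=5
Σlᵢ = 17 ⇒ odd

m_sum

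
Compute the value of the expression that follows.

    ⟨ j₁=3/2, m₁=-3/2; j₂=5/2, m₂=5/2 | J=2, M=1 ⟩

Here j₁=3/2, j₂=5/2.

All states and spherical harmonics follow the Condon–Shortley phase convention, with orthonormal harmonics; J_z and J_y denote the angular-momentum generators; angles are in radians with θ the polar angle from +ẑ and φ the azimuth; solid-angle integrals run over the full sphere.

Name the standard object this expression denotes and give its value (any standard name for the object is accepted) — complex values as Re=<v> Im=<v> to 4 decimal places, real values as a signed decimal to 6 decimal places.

This is a Clebsch–Gordan (vector-coupling) coefficient.
√[5·2!1!3!/7! · 0!3!5!0!3!1!] = √(360/7)
  +(−1)^2/∏(2,0,1,3,0,0)! = 1/12  (running 1/12)
⟨..|..⟩ = √(360/7)·(1/12) = +0.597614

Clebsch–Gordan coefficient, +√(5/14) ≈ +0.597614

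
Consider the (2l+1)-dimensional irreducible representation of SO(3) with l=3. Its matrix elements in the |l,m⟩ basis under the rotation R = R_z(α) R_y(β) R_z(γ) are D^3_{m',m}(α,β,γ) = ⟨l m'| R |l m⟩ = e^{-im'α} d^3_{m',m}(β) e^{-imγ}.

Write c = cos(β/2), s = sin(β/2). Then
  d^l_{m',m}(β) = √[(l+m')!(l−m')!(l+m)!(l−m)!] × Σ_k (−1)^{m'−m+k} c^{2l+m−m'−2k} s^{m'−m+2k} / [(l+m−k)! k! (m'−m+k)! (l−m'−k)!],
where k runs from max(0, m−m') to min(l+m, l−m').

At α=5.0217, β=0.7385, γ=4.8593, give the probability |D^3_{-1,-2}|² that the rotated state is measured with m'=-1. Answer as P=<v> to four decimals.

P=0.3181

First d^3_{-1,-2}(β=0.7385), then the phase factors e^{-i(-1)α} and e^{-i(-2)γ}:
Half-angle: c=0.932598, s=0.360916. N=√(2·24·1·120)=75.894664
k∈{0,1} keeps every argument non-negative
  k=0: (−1)^1·75.8947/(24)·0.9326^5·0.3609^1 = -0.805155
  k=1: (−1)^2·75.8947/(12)·0.9326^3·0.3609^3 = +0.241175
d^3_{-1,-2}(0.7385) = -0.805155 +0.241175 = -0.563980
|D^3_{-1,-2}|² = |d^3_{-1,-2}(β)|² = (-0.563980)² = 0.318073 (the z-rotation phases have unit modulus)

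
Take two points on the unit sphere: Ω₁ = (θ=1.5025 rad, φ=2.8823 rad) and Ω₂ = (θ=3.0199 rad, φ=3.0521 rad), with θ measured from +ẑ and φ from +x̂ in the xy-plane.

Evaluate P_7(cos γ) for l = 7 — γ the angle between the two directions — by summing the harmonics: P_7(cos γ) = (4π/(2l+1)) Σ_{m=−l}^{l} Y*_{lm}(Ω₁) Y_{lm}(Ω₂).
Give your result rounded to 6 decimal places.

-0.110245

Term-by-term m-sum for l=7 (normalisation 4π/15 = 0.837758):
  term(m=-7) = +0.000000-0.000000i   from Y*(Ω₁)=+0.118965+0.477335i, Y(Ω₂)=-0.000000-0.000000i
  term(m=-6) = -0.000000+0.000001i   from Y*(Ω₁)=+0.001894-0.125892i, Y(Ω₂)=-0.000005-0.000003i
  term(m=-5) = -0.000026+0.000029i   from Y*(Ω₁)=+0.092301-0.327974i, Y(Ω₂)=-0.000103-0.000049i
  term(m=-4) = +0.000176-0.000142i   from Y*(Ω₁)=-0.074184+0.125566i, Y(Ω₂)=-0.001453-0.000544i
  term(m=-3) = +0.003929-0.002195i   from Y*(Ω₁)=-0.210983+0.207833i, Y(Ω₂)=-0.014653-0.004031i
  term(m=-2) = -0.015099+0.005334i   from Y*(Ω₁)=+0.133754-0.076331i, Y(Ω₂)=-0.102325-0.018513i
  term(m=-1) = -0.123359+0.021150i   from Y*(Ω₁)=+0.269908-0.071597i, Y(Ω₂)=-0.446414-0.040058i
  term(m=+0) = +0.137162+0.000000i   from Y*(Ω₁)=-0.156332-0.000000i, Y(Ω₂)=-0.877376+0.000000i
  term(m=+1) = -0.123359-0.021150i   from Y*(Ω₁)=-0.269908-0.071597i, Y(Ω₂)=+0.446414-0.040058i
  term(m=+2) = -0.015099-0.005334i   from Y*(Ω₁)=+0.133754+0.076331i, Y(Ω₂)=-0.102325+0.018513i
  term(m=+3) = +0.003929+0.002195i   from Y*(Ω₁)=+0.210983+0.207833i, Y(Ω₂)=+0.014653-0.004031i
  term(m=+4) = +0.000176+0.000142i   from Y*(Ω₁)=-0.074184-0.125566i, Y(Ω₂)=-0.001453+0.000544i
  term(m=+5) = -0.000026-0.000029i   from Y*(Ω₁)=-0.092301-0.327974i, Y(Ω₂)=+0.000103-0.000049i
  term(m=+6) = -0.000000-0.000001i   from Y*(Ω₁)=+0.001894+0.125892i, Y(Ω₂)=-0.000005+0.000003i
  term(m=+7) = +0.000000+0.000000i   from Y*(Ω₁)=-0.118965+0.477335i, Y(Ω₂)=+0.000000-0.000000i
Σ over m = -0.131596+0.000000i; ×(4π/15) → -0.110245+0.000000i. Real part: -0.110245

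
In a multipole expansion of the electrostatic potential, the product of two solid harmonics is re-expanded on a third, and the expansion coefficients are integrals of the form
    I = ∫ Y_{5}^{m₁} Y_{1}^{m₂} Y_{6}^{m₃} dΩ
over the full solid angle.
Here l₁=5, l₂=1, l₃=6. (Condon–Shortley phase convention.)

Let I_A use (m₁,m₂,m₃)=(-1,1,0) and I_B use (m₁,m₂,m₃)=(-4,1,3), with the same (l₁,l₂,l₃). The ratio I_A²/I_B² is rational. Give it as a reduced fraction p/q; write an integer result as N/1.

Shared (l₁,l₂,l₃)=(5,1,6): N and (l;000)² cancel in I_A²/I_B².
A: Δ = 0!·10!·2!/13! = 1/858; Racah Σ t=0..0: t=0:+1/34560 = 1/34560; ⇒ 3j(5 1 6; -1 1 0)² = 5/286, sgn +1
B: Δ = 0!·10!·2!/13! = 1/858; Racah Σ t=0..0: t=0:+1/725760 = 1/725760; ⇒ 3j(5 1 6; -4 1 3)² = 1/286, sgn -1
I_A²/I_B² = (5/286)/(1/286) = 5/1

5/1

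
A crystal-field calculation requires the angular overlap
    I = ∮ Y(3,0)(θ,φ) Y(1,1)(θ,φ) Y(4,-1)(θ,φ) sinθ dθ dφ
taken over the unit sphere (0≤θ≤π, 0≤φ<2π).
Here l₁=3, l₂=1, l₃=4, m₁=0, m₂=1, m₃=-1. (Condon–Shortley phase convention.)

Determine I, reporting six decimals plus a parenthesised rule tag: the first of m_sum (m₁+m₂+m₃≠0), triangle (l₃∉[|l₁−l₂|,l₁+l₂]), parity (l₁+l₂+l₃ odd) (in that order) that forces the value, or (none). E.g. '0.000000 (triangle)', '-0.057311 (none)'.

-0.194664 (none)

m-sum 0 ✓  L=8 even ✓  2≤4≤4 ✓
Π(2lᵢ+1) = 7×3×9 = 189
triangle coeff Δ(3,1,4) = 1/252
Σ_t [0,0]: t=0:+1/36 = 1/36
(3j)²=4/63 [(3 1 4; 0 0 0)], sign=+1
Σ_t [0,0]: t=0:+1/72 = 1/72
(3j)²=5/126 [(3 1 4; 0 1 -1)], sign=-1
⇒ 4πI² = 10/21
I = (-1)√(10/21/(4π)) = -0.19466390
No selection rule forces the value: the integral is nonzero (none).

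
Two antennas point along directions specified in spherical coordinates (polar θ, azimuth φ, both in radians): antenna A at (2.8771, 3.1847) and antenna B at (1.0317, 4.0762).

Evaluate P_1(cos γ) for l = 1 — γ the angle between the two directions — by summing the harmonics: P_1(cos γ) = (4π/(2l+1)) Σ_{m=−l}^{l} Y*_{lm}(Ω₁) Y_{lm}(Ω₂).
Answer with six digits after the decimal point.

-0.354566

Summing Y*_{l m}(θ₁,φ₁)·Y_{l m}(θ₂,φ₂) over m ∈ [−1, 1]; prefactor 4π/(2·1+1) = 4.188790:
  [-1]  conj(Y_{1,-1})(Ω₁) = -0.09024 - 0.00389j ; Y_{1,-1}(Ω₂) = -0.17616 + 0.23849j ; Δ = 0.01682 - 0.02083j
  [+0]  conj(Y_{1,0})(Ω₁) = -0.47161 + 0.00000j ; Y_{1,0}(Ω₂) = 0.25083 + 0.00000j ; Δ = -0.11829 + 0.00000j
  [+1]  conj(Y_{1,1})(Ω₁) = 0.09024 - 0.00389j ; Y_{1,1}(Ω₂) = 0.17616 + 0.23849j ; Δ = 0.01682 + 0.02083j
Σ over m = -0.08465 + 0.00000j; ×(4π/3) → -0.35457 + 0.00000j. Real part: -0.354566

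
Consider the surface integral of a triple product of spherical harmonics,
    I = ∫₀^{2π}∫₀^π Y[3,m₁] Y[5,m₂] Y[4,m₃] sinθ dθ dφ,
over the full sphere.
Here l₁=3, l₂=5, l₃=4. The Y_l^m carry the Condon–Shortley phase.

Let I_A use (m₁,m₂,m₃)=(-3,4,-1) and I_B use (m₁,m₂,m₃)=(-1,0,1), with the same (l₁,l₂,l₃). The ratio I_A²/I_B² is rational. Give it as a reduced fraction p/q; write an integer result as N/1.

Shared (l₁,l₂,l₃)=(3,5,4): N and (l;000)² cancel in I_A²/I_B².
A: Δ = 4!·2!·6!/13! = 1/180180; Racah Σ t=4..4: t=4:+1/5760 = 1/5760; ⇒ 3j(3 5 4; -3 4 -1)² = 9/286, sgn -1
B: Δ = 4!·2!·6!/13! = 1/180180; Racah Σ t=2..4: t=2:+1/288 t=3:−1/288 t=4:+1/5760 = 1/5760; ⇒ 3j(3 5 4; -1 0 1)² = 1/12012, sgn -1
I_A²/I_B² = (9/286)/(1/12012) = 378/1

378/1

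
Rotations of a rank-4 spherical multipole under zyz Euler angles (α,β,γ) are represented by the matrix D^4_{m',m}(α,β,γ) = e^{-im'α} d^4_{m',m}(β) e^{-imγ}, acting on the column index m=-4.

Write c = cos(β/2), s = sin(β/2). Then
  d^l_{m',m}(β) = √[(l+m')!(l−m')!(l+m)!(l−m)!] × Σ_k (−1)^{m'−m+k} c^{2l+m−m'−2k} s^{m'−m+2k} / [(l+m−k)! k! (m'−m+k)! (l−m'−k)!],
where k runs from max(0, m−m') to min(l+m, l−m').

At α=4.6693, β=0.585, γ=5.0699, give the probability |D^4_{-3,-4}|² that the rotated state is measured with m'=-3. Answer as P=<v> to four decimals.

P=0.3623

D^4_{-3,-4}(4.6693,0.5850,5.0699) = e^{-i·-3·4.6693}·d^4_{-3,-4}(0.5850)·e^{-i·-4·5.0699}. Compute d first:
Half-angle: c=0.957526, s=0.288347. N=√(1·5040·1·40320)=14255.272709
k∈{0} keeps every argument non-negative
  k=0: (−1)^1·14255.2727/(5040)·0.9575^7·0.2883^1 = -0.601886
d^4_{-3,-4}(0.5850) = -0.601886
|D^4_{-3,-4}|² = |d^4_{-3,-4}(β)|² = (-0.601886)² = 0.362267 (the z-rotation phases have unit modulus)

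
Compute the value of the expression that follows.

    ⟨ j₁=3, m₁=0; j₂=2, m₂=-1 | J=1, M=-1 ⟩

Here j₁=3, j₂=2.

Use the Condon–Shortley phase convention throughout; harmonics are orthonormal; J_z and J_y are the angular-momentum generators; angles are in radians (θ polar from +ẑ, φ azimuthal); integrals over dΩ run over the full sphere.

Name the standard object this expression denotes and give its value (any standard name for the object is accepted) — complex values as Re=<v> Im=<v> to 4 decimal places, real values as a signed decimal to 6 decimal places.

This is a Clebsch–Gordan (vector-coupling) coefficient.
j₁+j₂−J=4  J+j₁−j₂=2  J−j₁+j₂=0  j₁+j₂+J+1=7
(j₁±m₁, j₂±m₂, J±M) = (3,3,1,3,0,2)
P² = 432/35
sum k=1..1:
  [1] −1/12 = -1/12
S = -1/12
C² = P²·S² = 3/35 ; C = -0.292770

Clebsch–Gordan coefficient, −√(3/35) ≈ -0.292770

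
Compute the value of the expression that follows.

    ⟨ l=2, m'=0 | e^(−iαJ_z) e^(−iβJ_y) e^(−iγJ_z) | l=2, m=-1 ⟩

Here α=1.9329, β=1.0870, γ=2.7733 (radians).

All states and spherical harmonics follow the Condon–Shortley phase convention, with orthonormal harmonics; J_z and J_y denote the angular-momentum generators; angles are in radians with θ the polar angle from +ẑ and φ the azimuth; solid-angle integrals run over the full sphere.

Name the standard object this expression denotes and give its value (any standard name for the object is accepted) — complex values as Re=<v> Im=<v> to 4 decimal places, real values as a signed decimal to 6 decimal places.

This is a Wigner D-matrix element — the rotation-matrix element ⟨l m'| R(α,β,γ) |l m⟩ in the angular-momentum basis.
First d^2_{0,-1}(β=1.0870), then the phase factors e^{-i(0)α} and e^{-i(-1)γ}:
With c≡cos(β/2)=0.855904 and s≡sin(β/2)=0.517135, N=[2·2·1·6]^{1/2}=4.898979
k∈{0,1} keeps every argument non-negative
  k=0: (−1)^1·4.8990/(2)·0.8559^3·0.5171^1 = -0.794245
  k=1: (−1)^2·4.8990/(2)·0.8559^1·0.5171^3 = +0.289943
d^2_{0,-1}(1.0870) = -0.794245 +0.289943 = -0.504302
Phases: e^{-i·(0)·1.9329}=+1.000000+0.000000i, e^{-i·(-1)·2.7733}=-0.932943+0.360023i ⇒ D=+0.470486-0.181561i

Wigner D-matrix element, Re=0.4705 Im=-0.1816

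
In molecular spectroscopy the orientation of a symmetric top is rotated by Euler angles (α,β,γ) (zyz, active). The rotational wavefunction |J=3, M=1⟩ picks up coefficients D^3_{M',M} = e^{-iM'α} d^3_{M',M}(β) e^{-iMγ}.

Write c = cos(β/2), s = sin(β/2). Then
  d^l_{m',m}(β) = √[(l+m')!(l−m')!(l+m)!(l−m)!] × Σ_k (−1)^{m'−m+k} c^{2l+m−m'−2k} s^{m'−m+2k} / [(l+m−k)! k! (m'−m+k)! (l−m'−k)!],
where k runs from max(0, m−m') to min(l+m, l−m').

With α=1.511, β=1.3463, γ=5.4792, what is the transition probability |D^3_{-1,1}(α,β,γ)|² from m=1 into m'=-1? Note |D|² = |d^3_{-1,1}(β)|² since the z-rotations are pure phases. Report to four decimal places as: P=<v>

P=0.0366

Split into d^3_{-1,1}(β=1.3463) × two z-phases.
c=cos(1.346300/2)=0.781862, s=sin(1.346300/2)=0.623452; N=√[2·24·24·2]=48.000000
The bounds max(0,m−m')=2 and min(l+m,l−m')=4 give 3 terms
  k=2: (−1)^0·48.0000/(8)·0.7819^4·0.6235^2 = +0.871519
  k=3: (−1)^1·48.0000/(6)·0.7819^2·0.6235^4 = -0.738859
  k=4: (−1)^2·48.0000/(48)·0.7819^0·0.6235^6 = +0.058724
d^3_{-1,1}(1.3463) = +0.871519 -0.738859 +0.058724 = +0.191384
|D^3_{-1,1}|² = |d^3_{-1,1}(β)|² = (+0.191384)² = 0.036628 (the z-rotation phases have unit modulus)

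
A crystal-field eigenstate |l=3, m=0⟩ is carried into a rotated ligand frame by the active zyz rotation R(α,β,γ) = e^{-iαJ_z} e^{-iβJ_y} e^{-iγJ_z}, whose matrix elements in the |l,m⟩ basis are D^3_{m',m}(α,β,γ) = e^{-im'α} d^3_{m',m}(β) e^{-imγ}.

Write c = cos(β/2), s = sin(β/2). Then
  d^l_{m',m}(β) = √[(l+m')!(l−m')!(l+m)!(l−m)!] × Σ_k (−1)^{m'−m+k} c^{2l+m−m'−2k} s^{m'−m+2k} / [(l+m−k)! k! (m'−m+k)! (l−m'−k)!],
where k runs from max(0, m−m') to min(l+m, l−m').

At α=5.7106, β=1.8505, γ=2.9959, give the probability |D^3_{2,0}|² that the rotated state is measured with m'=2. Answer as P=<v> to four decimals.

P=0.1220

D^3_{2,0}(5.7106,1.8505,2.9959) = e^{-i·2·5.7106}·d^3_{2,0}(1.8505)·e^{-i·0·2.9959}. Compute d first:
With c≡cos(β/2)=0.601635 and s≡sin(β/2)=0.798771, N=[120·1·6·6]^{1/2}=65.726707
Admissible k: 0..1 (factorial args all ≥0)
  k=0: (−1)^2·65.7267/(12)·0.6016^4·0.7988^2 = +0.457865
  k=1: (−1)^3·65.7267/(12)·0.6016^2·0.7988^4 = -0.807079
d^3_{2,0}(1.8505) = +0.457865 -0.807079 = -0.349214
|D^3_{2,0}|² = |d^3_{2,0}(β)|² = (-0.349214)² = 0.121951 (the z-rotation phases have unit modulus)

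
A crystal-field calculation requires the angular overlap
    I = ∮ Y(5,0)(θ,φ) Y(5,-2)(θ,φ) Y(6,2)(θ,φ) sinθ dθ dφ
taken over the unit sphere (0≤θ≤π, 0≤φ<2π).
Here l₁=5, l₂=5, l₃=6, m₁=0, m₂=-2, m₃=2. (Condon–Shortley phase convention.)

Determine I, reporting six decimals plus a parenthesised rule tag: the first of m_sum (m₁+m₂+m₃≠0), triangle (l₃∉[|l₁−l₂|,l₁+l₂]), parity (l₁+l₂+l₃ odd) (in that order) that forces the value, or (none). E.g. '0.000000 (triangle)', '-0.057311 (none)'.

-0.043391 (none)

Rules hold: Σm=0, L=16 even, 0≤6≤10.
N = 11·11·13 = 1573
Δ = 4!·6!·6!/17! = 1/28588560
Racah Σ t=0..4: t=0:+1/345600 t=1:−1/13824 t=2:+1/5184 t=3:−1/13824 t=4:+1/345600 = 7/129600
⇒ 3j(5 5 6; 0 0 0)² = 80/7293, sgn +1
Racah Σ t=0..3: t=0:+1/103680 t=1:−1/13824 t=2:+1/17280 t=3:−1/207360 = -1/103680
⇒ 3j(5 5 6; 0 -2 2)² = 10/7293, sgn -1
4πI² = N·(3j₀)²·(3jₘ)² = 800/33813
I = -1·√(0.0236595/4π) = -0.04339086
No selection rule forces the value: the integral is nonzero (none).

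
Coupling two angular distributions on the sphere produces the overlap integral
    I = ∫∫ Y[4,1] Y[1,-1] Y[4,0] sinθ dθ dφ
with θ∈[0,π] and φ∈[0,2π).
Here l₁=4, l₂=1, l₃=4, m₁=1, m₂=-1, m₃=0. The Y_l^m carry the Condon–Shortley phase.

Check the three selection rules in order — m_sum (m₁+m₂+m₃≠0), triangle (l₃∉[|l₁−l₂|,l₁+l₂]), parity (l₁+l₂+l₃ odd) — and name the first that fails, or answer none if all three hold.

parity

m₁+m₂+m₃ = 1 − 1 + 0 = 0  ✓
triangle: |4−1|=3 ≤ l₃=4 ≤ 4+1=5  ✓
parity: l₁+l₂+l₃ = 9 is odd  ✗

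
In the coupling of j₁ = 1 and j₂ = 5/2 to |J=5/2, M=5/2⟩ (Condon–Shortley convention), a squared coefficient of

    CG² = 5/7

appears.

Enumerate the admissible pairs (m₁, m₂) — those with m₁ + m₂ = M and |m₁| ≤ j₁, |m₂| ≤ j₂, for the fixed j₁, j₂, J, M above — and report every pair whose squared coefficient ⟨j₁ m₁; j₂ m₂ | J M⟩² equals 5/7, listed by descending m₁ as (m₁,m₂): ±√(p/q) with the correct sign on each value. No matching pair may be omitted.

Admissible pairs with m₁+m₂ = M = 5/2: (0,5/2), (1,3/2)
  (m₁,m₂)=(1,3/2): CG² = 2/7, CG = +√(2/7)
  (m₁,m₂)=(0,5/2): CG² = 5/7, CG = −√(5/7)   ← matches the target
Pairs with CG² = 5/7: (0,5/2): −√(5/7)

(0,5/2): −√(5/7)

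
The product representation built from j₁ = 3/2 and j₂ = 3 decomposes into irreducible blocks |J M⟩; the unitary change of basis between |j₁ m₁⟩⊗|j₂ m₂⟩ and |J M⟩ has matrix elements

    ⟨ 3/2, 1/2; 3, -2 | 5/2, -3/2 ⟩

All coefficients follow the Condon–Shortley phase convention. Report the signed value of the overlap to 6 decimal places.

triangle: 2!×1!×4!/8! = 48/40320
(j±m)!: 2!×1!×1!×5!×1!×4! = 5760
prefactor² = (2J+1)×Δ×N² = 288/7
  k=0: +1/(0!×2!×1!×1!×0!×3!) = 1/12
  k=1: −1/(1!×1!×0!×0!×1!×4!) = -1/24
Σ = 1/24  ⇒  CG² = 288/7×(1/24)² = 1/14
CG = +√(1/14) = +0.267261

+√(1/14) ≈ +0.267261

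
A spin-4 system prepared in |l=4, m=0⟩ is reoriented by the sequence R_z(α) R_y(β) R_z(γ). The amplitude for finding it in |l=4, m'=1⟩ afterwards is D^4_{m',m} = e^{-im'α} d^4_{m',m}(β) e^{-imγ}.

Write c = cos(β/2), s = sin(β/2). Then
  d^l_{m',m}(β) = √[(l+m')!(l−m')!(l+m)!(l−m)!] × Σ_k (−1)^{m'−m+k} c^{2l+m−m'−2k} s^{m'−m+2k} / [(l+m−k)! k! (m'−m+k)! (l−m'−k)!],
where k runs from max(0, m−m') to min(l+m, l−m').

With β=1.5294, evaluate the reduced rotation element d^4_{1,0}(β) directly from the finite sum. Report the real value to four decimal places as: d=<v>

d^4_{1,0}(β=1.5294) via the finite sum:
With c≡cos(β/2)=0.721590 and s≡sin(β/2)=0.692321, N=[120·6·24·24]^{1/2}=643.987578
Admissible k: 0..3 (factorial args all ≥0)
  k=0: (−1)^1·643.9876/(144)·0.7216^7·0.6923^1 = -0.315396
  k=1: (−1)^2·643.9876/(24)·0.7216^5·0.6923^3 = +1.741970
  k=2: (−1)^3·643.9876/(24)·0.7216^3·0.6923^5 = -1.603519
  k=3: (−1)^4·643.9876/(144)·0.7216^1·0.6923^7 = +0.246012
d^4_{1,0}(1.5294) = -0.315396 +1.741970 -1.603519 +0.246012 = +0.069067

d=0.0691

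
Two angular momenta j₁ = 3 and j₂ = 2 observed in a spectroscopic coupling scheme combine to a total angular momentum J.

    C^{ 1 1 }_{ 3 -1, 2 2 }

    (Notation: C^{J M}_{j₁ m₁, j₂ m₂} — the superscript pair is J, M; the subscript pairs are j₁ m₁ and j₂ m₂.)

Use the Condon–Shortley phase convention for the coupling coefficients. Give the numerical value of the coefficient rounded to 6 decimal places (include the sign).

j₁+j₂−J=4  J+j₁−j₂=2  J−j₁+j₂=0  j₁+j₂+J+1=7
(j₁±m₁, j₂±m₂, J±M) = (2,4,4,0,2,0)
P² = 2304/35
sum k=4..4:
  [4] +1/48 = 1/48
S = 1/48
C² = P²·S² = 1/35 ; C = +0.169031

+0.169031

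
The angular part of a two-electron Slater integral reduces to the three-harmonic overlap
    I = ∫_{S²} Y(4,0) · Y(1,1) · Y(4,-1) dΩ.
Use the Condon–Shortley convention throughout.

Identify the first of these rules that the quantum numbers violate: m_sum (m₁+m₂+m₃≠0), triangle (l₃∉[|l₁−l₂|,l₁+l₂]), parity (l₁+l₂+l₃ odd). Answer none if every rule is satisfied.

azimuthal sum: 0 + 1 − 1 = 0  ✓
3 ≤ 4 ≤ 5 (triangle on l)  ✓
L = 4 + 1 + 4 = 9 (odd)  ✗

parity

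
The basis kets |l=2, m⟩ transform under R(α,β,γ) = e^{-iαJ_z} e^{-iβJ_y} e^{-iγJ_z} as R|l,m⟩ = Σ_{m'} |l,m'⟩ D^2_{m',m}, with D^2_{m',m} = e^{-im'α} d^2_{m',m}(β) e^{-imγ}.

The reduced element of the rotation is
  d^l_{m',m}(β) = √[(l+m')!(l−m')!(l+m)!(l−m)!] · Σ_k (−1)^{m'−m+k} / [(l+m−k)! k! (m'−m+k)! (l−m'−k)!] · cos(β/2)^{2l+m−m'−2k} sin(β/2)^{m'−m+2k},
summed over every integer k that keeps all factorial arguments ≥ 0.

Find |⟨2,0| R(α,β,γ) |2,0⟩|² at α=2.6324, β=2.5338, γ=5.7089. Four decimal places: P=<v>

P=0.2610

First d^2_{0,0}(β=2.5338), then the phase factors e^{-i(0)α} and e^{-i(0)γ}:
Half-angle: c=0.299240, s=0.954178. N=√(2·2·2·2)=4.000000
k: max(0,(0)−(0))=0 … min(2+(0),2−(0))=2
  k=0: (−1)^0·4.0000/(4)·0.2992^4·0.9542^0 = +0.008018
  k=1: (−1)^1·4.0000/(1)·0.2992^2·0.9542^2 = -0.326106
  k=2: (−1)^2·4.0000/(4)·0.2992^0·0.9542^4 = +0.828929
d^2_{0,0}(2.5338) = +0.008018 -0.326106 +0.828929 = +0.510841
|D^2_{0,0}|² = |d^2_{0,0}(β)|² = (+0.510841)² = 0.260959 (the z-rotation phases have unit modulus)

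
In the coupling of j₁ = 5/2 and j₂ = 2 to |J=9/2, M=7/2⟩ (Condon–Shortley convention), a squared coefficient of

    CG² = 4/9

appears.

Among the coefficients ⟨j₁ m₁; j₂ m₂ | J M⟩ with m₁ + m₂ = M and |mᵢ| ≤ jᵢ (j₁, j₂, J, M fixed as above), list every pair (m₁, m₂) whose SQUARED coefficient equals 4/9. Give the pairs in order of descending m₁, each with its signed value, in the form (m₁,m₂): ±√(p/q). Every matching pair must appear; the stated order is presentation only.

(5/2,1): +√(4/9)

Admissible pairs with m₁+m₂ = M = 7/2: (3/2,2), (5/2,1)
  (m₁,m₂)=(5/2,1): CG² = 4/9, CG = +√(4/9)   ← matches the target
  (m₁,m₂)=(3/2,2): CG² = 5/9, CG = +√(5/9)
Pairs with CG² = 4/9: (5/2,1): +√(4/9)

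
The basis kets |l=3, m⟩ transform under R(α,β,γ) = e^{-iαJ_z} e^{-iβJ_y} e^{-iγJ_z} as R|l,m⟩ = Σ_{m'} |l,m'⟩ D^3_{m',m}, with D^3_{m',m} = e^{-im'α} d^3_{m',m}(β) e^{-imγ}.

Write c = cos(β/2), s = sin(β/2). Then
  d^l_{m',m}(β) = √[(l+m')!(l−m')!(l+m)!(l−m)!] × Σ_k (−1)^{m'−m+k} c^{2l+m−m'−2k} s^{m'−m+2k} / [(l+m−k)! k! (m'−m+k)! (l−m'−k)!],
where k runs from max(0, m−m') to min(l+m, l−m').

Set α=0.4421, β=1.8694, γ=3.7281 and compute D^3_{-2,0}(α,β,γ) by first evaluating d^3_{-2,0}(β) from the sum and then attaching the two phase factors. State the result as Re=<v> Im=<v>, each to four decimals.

Re=-0.2333 Im=-0.2846

First d^3_{-2,0}(β=1.8694), then the phase factors e^{-i(-2)α} and e^{-i(0)γ}:
Half-angle: c=0.594060, s=0.804421. N=√(1·120·6·6)=65.726707
The bounds max(0,m−m')=2 and min(l+m,l−m')=3 give 2 terms
  k=2: (−1)^0·65.7267/(12)·0.5941^4·0.8044^2 = +0.441416
  k=3: (−1)^1·65.7267/(12)·0.5941^2·0.8044^4 = -0.809383
d^3_{-2,0}(1.8694) = +0.441416 -0.809383 = -0.367968
D = (+0.633908+0.773408i)·(-0.367968)·(+1.000000+0.000000i) = -0.233258-0.284589i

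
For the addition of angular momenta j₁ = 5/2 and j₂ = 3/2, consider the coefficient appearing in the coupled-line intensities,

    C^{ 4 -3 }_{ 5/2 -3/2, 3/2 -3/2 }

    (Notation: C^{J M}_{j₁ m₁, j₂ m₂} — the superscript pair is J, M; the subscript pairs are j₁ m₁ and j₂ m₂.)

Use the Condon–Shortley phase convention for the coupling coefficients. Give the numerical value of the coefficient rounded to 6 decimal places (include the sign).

+0.790569

triangle: 0!*5!*3!/9! = 720/362880
(j±m)!: 1!*4!*0!*3!*1!*7! = 725760
prefactor² = (2J+1)*Δ*N² = 12960
  k=0: +1/(0!*0!*4!*0!*1!*3!) = 1/144
Σ = 1/144  ⇒  CG² = 12960*(1/144)² = 5/8
CG = +√(5/8) = +0.790569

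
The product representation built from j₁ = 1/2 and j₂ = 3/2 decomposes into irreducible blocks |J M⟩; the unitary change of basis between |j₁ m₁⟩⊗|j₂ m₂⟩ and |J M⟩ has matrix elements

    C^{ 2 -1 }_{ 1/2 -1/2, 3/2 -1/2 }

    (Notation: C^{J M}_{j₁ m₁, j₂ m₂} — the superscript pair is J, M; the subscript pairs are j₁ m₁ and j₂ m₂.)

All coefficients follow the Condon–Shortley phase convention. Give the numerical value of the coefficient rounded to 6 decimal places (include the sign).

+0.866025

j₁+j₂−J=0  J+j₁−j₂=1  J−j₁+j₂=3  j₁+j₂+J+1=5
(j₁±m₁, j₂±m₂, J±M) = (0,1,1,2,1,3)
P² = 3
sum k=0..0:
  [0] +1/2 = 1/2
S = 1/2
C² = P²·S² = 3/4 ; C = +0.866025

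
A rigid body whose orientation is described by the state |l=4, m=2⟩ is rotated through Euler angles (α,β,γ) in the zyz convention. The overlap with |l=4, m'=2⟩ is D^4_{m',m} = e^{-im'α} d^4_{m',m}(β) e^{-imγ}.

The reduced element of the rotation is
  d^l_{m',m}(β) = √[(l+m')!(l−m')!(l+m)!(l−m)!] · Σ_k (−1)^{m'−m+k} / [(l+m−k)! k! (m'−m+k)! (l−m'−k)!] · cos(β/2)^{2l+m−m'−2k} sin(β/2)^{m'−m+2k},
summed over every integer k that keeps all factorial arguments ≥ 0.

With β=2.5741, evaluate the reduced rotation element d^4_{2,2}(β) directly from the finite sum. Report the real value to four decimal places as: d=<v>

d=0.0730

d^4_{2,2}(β=2.5741) via the finite sum:
Half-angle: c=0.279954, s=0.960013. N=√(720·2·720·2)=1440.000000
Admissible k: 0..2 (factorial args all ≥0)
  k=0: (−1)^0·1440.0000/(1440)·0.2800^8·0.9600^0 = +0.000038
  k=1: (−1)^1·1440.0000/(120)·0.2800^6·0.9600^2 = -0.005324
  k=2: (−1)^2·1440.0000/(96)·0.2800^4·0.9600^4 = +0.078261
d^4_{2,2}(2.5741) = +0.000038 -0.005324 +0.078261 = +0.072975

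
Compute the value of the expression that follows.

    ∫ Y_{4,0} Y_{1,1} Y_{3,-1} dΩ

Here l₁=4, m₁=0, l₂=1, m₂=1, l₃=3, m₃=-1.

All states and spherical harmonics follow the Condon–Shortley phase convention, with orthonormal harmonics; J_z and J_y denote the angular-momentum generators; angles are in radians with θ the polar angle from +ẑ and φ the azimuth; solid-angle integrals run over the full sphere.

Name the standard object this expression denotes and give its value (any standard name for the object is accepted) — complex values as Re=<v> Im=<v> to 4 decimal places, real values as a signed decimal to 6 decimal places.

This is a Gaunt coefficient — the integral of a triple product of spherical harmonics over the sphere.
Rules hold: Σm=0, L=8 even, 3≤3≤5.
N = 9·3·7 = 189
Δ = 2!·6!·0!/9! = 1/252
Racah Σ t=1..1: t=1:−1/36 = -1/36
⇒ 3j(4 1 3; 0 0 0)² = 4/63, sgn +1
Racah Σ t=2..2: t=2:+1/96 = 1/96
⇒ 3j(4 1 3; 0 1 -1)² = 1/42, sgn +1
4πI² = N·(3j₀)²·(3jₘ)² = 2/7
I = +1·√(0.285714/4π) = 0.15078601

Gaunt coefficient, +0.150786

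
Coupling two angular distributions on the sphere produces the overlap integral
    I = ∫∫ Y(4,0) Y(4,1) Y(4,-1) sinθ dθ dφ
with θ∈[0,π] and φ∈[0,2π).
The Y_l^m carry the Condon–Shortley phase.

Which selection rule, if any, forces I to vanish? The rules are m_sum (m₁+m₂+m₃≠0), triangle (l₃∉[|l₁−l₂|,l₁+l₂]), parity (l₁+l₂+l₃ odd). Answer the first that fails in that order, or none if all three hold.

none

m₁+m₂+m₃ = 0 + 1 − 1 = 0  ✓
triangle: |4−4|=0 ≤ l₃=4 ≤ 4+4=8  ✓
parity: l₁+l₂+l₃ = 12 is even  ✓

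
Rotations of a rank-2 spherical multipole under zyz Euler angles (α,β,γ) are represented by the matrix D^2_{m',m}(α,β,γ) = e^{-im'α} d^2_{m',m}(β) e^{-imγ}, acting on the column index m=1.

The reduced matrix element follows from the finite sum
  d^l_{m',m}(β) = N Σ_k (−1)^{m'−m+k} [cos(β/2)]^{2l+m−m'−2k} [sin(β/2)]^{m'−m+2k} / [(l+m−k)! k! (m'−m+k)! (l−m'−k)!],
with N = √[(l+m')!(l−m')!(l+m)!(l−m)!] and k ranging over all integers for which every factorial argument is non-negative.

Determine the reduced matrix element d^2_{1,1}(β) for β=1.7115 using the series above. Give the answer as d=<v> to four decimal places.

d^2_{1,1}(β=1.7115) via the finite sum:
Half-angle: c=0.655652, s=0.755063. N=√(6·1·6·1)=6.000000
Admissible k: 0..1 (factorial args all ≥0)
  k=0: (−1)^0·6.0000/(6)·0.6557^4·0.7551^0 = +0.184797
  k=1: (−1)^1·6.0000/(2)·0.6557^2·0.7551^2 = -0.735250
d^2_{1,1}(1.7115) = +0.184797 -0.735250 = -0.550453

d=-0.5505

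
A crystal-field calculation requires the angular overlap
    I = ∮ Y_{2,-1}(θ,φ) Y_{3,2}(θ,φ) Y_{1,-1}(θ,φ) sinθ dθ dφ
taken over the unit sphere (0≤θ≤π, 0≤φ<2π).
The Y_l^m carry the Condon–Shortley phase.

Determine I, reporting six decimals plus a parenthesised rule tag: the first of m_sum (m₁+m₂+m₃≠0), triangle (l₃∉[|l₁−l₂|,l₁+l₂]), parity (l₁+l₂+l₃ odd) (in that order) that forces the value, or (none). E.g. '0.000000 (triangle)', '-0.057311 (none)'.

0.261169 (none)

m-sum 0 ✓  L=6 even ✓  1≤1≤5 ✓
Π(2lᵢ+1) = 5×7×3 = 105
triangle coeff Δ(2,3,1) = 1/105
Σ_t [2,2]: t=2:+1/4 = 1/4
(3j)²=3/35 [(2 3 1; 0 0 0)], sign=-1
Σ_t [3,3]: t=3:−1/12 = -1/12
(3j)²=2/21 [(2 3 1; -1 2 -1)], sign=-1
⇒ 4πI² = 6/7
I = (+1)√(6/7/(4π)) = 0.26116903
No selection rule forces the value: the integral is nonzero (none).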